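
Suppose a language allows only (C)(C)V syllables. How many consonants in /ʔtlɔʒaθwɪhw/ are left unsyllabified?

3

The consonants /ʔ/, /h/, /w/ cannot be parsed into a legal (C)(C)V syllable (no codas are permitted; onsets may contain at most 2 consonants).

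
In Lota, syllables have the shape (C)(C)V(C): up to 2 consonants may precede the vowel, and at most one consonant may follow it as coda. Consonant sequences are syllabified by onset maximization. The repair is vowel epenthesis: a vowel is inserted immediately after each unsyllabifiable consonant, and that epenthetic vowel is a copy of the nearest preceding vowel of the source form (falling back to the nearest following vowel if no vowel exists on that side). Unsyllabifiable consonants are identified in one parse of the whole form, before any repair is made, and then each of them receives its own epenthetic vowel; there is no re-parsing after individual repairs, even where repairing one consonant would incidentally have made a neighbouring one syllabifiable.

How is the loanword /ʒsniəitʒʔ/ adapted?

Syllabifying with onset maximization leaves /ʒ/, /ʒ/, /ʔ/ stranded (at most one coda consonant is licensed; onsets may contain at most 2 consonants).
Epenthesis after each stranded consonant: /ʒ/ → /ʒi/, /ʒ/ → /ʒi/, /ʔ/ → /ʔi/.

ʒisniəitʒiʔi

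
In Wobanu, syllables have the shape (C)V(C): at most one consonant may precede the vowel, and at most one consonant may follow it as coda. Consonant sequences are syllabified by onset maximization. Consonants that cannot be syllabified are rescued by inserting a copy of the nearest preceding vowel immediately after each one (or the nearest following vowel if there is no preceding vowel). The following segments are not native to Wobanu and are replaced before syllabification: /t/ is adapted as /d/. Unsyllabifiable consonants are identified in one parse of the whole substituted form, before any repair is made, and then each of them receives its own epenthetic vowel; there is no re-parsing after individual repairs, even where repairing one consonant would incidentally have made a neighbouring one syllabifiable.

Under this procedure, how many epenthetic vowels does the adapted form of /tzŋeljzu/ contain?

3

After substitution the input is /dzŋeljzu/.
The unsyllabifiable consonants are /d/, /z/, /j/; each receives one epenthetic vowel.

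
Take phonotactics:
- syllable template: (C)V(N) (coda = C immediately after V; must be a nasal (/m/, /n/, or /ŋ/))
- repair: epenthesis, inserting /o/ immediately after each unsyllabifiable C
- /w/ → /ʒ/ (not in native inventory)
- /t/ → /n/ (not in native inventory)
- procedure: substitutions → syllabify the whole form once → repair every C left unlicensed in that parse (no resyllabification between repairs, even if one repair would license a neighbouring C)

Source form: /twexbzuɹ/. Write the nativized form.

Substitution: /t/ → /n/, /w/ → /ʒ/, giving /nʒexbzuɹ/.
Syllabifying with onset maximization leaves /n/, /x/, /b/, /ɹ/ stranded (only a nasal (/m/, /n/, or /ŋ/) is licensed in coda position; onsets are limited to one consonant).
Each unlicensed consonant becomes the onset of a new syllable: /n/ → /no/, /x/ → /xo/, /b/ → /bo/, /ɹ/ → /ɹo/.

noʒexobozuɹo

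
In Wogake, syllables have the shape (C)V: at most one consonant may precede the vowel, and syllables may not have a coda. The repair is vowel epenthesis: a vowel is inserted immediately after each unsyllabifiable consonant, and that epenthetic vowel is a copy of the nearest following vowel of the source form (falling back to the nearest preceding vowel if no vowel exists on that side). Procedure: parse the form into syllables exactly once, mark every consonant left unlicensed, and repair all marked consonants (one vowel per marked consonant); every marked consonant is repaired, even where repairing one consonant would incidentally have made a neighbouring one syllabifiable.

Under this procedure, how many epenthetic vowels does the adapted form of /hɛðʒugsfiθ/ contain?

4

The unsyllabifiable consonants are /ð/, /g/, /s/, /θ/; each receives one epenthetic vowel.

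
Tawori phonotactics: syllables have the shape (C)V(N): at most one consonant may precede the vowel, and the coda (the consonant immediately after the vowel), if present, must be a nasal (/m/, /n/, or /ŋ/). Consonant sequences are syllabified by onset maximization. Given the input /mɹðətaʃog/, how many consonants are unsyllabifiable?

Syllabifying with onset maximization leaves /m/, /ɹ/, /g/ stranded (only a nasal (/m/, /n/, or /ŋ/) is licensed in coda position; onsets are limited to one consonant).

3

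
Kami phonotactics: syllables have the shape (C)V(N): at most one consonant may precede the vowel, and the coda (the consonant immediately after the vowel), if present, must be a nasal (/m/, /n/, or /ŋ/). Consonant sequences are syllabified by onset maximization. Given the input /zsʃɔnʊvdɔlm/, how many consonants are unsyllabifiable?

5

The consonants /z/, /s/, /v/, /l/, /m/ cannot be parsed into a legal (C)V(N) syllable (only a nasal (/m/, /n/, or /ŋ/) is licensed in coda position; onsets are limited to one consonant).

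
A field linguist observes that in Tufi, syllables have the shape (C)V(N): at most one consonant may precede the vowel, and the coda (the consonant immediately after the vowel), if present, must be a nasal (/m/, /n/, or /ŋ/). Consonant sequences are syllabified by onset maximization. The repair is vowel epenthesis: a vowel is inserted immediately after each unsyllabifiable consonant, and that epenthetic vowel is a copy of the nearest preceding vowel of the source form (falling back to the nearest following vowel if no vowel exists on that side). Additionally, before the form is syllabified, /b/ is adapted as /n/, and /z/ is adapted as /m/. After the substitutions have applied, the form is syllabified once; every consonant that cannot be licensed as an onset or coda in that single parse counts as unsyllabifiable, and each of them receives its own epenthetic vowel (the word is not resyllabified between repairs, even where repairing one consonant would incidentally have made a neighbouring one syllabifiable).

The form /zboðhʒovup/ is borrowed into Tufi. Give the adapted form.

monoðohoʒovupu

Substitution: /z/ → /m/, /b/ → /n/, giving /mnoðhʒovup/.
Syllabifying with onset maximization leaves /m/, /ð/, /h/, /p/ stranded (only a nasal (/m/, /n/, or /ŋ/) is licensed in coda position; onsets are limited to one consonant).
Epenthesis after each stranded consonant: /m/ → /mo/, /ð/ → /ðo/, /h/ → /ho/, /p/ → /pu/.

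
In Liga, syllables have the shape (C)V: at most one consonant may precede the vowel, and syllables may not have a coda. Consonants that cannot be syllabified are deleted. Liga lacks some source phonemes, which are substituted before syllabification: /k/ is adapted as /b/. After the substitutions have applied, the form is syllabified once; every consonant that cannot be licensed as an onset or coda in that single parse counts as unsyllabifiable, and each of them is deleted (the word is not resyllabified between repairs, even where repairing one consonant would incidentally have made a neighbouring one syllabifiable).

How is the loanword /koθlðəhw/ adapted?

boðə

Substitution: /k/ → /b/, giving /boθlðəhw/.
Under (C)V, the unsyllabifiable consonants are /θ/, /l/, /h/, /w/ (no codas are permitted; onsets are limited to one consonant).
Deleting the stranded consonants removes /θ/, /l/, /h/, /w/.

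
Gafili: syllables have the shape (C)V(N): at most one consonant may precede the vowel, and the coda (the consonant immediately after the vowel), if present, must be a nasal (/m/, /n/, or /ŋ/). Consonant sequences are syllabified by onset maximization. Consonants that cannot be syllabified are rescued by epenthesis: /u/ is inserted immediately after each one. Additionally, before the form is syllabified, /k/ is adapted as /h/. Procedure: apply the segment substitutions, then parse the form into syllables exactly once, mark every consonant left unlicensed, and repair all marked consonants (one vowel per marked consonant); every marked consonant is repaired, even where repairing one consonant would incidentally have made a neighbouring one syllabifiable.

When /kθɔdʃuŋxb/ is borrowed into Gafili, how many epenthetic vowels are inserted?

After substitution the input is /hθɔdʃuŋxb/.
The unsyllabifiable consonants are /h/, /d/, /x/, /b/; each receives one epenthetic vowel.

4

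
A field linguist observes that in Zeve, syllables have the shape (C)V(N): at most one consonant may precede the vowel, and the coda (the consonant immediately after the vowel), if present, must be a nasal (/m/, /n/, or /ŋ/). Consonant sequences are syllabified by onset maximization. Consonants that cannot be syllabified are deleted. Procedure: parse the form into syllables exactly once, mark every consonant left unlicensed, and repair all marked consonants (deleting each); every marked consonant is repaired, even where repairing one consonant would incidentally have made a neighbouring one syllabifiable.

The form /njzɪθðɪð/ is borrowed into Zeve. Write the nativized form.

Under (C)V(N), the unsyllabifiable consonants are /n/, /j/, /θ/, /ð/ (only a nasal (/m/, /n/, or /ŋ/) is licensed in coda position; onsets are limited to one consonant).
Deleting the stranded consonants removes /n/, /j/, /θ/, /ð/.

zɪðɪ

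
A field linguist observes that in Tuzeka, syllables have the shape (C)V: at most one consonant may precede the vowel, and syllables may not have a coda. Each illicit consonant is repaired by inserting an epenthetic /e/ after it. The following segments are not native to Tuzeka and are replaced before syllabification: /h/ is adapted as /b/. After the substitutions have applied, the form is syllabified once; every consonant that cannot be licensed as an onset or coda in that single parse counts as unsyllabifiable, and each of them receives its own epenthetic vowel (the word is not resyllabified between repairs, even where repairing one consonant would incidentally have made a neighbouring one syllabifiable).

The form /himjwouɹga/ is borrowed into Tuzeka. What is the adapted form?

Substitution: /h/ → /b/, giving /bimjwouɹga/.
Syllabifying with onset maximization leaves /m/, /j/, /ɹ/ stranded (no codas are permitted; onsets are limited to one consonant).
Epenthesis after each stranded consonant: /m/ → /me/, /j/ → /je/, /ɹ/ → /ɹe/.

bimejewouɹega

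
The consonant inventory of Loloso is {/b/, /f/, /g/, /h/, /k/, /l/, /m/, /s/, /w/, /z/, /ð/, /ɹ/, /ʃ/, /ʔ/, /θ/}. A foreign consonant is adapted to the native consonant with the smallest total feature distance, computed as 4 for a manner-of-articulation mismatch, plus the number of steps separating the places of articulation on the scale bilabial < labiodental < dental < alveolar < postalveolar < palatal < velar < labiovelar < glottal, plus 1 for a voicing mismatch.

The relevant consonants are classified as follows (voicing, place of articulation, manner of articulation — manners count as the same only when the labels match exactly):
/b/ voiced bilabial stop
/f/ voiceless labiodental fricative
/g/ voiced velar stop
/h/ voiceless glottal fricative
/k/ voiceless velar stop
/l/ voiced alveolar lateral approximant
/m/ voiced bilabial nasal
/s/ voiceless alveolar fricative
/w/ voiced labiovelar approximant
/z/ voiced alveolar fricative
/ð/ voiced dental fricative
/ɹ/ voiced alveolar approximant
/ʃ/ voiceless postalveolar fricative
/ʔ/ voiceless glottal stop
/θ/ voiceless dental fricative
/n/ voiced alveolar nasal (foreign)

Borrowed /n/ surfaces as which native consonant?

/m/ is closest: same manner (nasal), place distance 3 (alveolar→bilabial), same voicing; total 3. Next closest is /l/ at distance 4.

m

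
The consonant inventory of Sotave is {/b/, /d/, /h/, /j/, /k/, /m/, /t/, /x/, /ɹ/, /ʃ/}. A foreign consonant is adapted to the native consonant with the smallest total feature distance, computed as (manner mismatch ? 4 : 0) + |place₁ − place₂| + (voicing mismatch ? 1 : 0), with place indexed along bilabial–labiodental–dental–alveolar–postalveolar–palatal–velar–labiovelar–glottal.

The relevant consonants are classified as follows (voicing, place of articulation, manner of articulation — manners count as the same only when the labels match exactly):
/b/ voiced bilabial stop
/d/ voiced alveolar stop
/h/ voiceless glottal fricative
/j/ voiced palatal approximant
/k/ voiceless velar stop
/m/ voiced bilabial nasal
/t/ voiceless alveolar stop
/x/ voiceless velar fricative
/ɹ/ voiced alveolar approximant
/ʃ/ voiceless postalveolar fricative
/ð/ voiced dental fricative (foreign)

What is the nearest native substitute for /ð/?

ʃ

/ʃ/ is closest: same manner (fricative), place distance 2 (dental→postalveolar), voicing differs (+1); total 3. Next closest is /d/ at distance 5.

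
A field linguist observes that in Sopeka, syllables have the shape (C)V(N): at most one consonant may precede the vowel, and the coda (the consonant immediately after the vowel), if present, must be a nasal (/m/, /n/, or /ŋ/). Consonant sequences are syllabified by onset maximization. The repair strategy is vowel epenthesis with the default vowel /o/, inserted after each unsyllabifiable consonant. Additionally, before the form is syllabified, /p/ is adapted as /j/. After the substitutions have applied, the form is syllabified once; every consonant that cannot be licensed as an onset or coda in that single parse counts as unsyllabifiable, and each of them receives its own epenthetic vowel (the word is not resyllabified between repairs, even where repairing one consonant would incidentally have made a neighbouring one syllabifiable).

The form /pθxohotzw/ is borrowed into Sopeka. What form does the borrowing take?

joθoxohotozowo

Substitution: /p/ → /j/, giving /jθxohotzw/.
Syllabifying with onset maximization leaves /j/, /θ/, /t/, /z/, /w/ stranded (only a nasal (/m/, /n/, or /ŋ/) is licensed in coda position; onsets are limited to one consonant).
Epenthesis after each stranded consonant: /j/ → /jo/, /θ/ → /θo/, /t/ → /to/, /z/ → /zo/, /w/ → /wo/.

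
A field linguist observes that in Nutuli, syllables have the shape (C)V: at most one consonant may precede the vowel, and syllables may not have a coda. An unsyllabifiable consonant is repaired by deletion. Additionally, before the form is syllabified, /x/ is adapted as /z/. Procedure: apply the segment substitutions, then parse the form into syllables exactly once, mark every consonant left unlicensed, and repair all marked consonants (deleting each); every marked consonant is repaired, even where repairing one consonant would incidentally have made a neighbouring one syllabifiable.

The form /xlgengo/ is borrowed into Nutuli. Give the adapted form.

Substitution: /x/ → /z/, giving /zlgengo/.
Under (C)V, the unsyllabifiable consonants are /z/, /l/, /n/ (no codas are permitted; onsets are limited to one consonant).
Deletion applies to /z/, /l/, /n/.

gego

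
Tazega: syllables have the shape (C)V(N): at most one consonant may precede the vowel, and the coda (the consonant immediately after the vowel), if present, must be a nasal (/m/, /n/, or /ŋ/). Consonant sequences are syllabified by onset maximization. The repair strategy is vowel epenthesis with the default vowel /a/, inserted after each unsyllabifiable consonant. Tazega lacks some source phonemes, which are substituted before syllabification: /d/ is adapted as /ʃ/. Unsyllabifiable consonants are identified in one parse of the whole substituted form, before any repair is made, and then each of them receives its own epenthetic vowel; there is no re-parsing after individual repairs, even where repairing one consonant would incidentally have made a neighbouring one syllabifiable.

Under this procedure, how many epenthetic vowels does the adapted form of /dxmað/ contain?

After substitution the input is /ʃxmað/.
The unsyllabifiable consonants are /ʃ/, /x/, /ð/; each receives one epenthetic vowel.

3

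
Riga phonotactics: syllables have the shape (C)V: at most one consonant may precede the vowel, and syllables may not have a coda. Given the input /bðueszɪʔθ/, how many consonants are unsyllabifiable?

4

Under (C)V, the unsyllabifiable consonants are /b/, /s/, /ʔ/, /θ/ (no codas are permitted; onsets are limited to one consonant).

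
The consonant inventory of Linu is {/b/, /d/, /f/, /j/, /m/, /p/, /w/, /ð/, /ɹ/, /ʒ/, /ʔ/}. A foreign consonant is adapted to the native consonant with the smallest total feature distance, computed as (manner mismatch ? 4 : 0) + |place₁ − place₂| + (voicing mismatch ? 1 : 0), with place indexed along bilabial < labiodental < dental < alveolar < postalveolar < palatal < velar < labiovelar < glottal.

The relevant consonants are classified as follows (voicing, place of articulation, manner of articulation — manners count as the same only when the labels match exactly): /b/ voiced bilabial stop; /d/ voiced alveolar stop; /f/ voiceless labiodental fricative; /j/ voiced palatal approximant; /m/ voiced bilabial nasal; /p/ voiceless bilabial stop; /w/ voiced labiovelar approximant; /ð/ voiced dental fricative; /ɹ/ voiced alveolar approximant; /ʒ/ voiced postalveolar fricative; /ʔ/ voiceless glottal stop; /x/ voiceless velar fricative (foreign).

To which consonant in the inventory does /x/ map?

/ʒ/ is closest: same manner (fricative), place distance 2 (velar→postalveolar), voicing differs (+1); total 3. Next closest is /f/ at distance 5.

ʒ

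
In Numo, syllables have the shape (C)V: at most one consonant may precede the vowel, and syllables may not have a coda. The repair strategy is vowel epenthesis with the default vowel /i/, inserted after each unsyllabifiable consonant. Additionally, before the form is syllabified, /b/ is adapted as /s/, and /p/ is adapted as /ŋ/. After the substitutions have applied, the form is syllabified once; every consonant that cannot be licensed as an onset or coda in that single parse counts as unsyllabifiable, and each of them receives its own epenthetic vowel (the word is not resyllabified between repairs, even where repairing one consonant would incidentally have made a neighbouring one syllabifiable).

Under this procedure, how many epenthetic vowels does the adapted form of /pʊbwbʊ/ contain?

After substitution the input is /ŋʊswsʊ/.
The unsyllabifiable consonants are /s/, /w/; each receives one epenthetic vowel.

2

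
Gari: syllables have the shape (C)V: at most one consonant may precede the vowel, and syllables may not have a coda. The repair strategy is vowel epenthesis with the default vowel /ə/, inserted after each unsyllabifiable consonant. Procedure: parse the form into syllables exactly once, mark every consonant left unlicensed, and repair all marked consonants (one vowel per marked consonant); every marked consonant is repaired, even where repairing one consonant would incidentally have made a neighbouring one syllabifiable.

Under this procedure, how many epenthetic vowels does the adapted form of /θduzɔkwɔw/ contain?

The unsyllabifiable consonants are /θ/, /k/, /w/; each receives one epenthetic vowel.

3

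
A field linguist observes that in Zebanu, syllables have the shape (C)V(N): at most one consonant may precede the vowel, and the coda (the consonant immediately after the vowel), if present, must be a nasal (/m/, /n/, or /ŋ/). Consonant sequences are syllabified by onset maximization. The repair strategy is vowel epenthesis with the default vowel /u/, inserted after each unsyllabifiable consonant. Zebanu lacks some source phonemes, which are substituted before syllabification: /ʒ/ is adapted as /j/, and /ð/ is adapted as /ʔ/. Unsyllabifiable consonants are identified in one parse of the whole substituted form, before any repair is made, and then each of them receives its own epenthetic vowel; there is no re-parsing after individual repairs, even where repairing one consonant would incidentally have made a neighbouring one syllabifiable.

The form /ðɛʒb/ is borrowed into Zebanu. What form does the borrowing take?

Substitution: /ð/ → /ʔ/, /ʒ/ → /j/, giving /ʔɛjb/.
The consonants /j/, /b/ cannot be parsed into a legal (C)V(N) syllable (only a nasal (/m/, /n/, or /ŋ/) is licensed in coda position; onsets are limited to one consonant).
Epenthesis after each stranded consonant: /j/ → /ju/, /b/ → /bu/.

ʔɛjubu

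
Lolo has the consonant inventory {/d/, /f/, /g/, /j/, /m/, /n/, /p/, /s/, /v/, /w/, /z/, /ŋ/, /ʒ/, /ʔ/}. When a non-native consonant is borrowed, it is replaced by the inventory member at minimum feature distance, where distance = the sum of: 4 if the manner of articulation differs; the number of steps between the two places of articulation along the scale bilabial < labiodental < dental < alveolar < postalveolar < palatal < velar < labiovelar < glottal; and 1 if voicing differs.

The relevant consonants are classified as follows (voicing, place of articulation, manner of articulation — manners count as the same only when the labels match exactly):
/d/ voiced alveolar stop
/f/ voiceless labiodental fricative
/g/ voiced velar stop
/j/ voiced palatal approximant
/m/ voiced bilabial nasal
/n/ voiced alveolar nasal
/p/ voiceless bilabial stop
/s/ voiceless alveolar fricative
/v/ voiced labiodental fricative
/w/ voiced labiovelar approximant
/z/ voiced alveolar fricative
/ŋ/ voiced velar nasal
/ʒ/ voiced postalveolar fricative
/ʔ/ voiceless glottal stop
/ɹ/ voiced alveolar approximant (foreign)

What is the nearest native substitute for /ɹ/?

j

/j/ is closest: same manner (approximant), place distance 2 (alveolar→palatal), same voicing; total 2. Next closest is /d/ at distance 4.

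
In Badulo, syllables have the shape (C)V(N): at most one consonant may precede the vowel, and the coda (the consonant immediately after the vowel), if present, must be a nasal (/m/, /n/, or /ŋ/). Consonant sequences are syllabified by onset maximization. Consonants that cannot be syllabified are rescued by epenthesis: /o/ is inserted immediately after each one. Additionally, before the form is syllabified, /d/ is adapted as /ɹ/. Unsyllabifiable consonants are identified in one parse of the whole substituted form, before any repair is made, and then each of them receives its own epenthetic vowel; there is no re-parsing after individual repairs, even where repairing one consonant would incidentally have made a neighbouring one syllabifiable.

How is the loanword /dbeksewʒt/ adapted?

Substitution: /d/ → /ɹ/, giving /ɹbeksewʒt/.
Under (C)V(N), the unsyllabifiable consonants are /ɹ/, /k/, /w/, /ʒ/, /t/ (only a nasal (/m/, /n/, or /ŋ/) is licensed in coda position; onsets are limited to one consonant).
Epenthesis after each stranded consonant: /ɹ/ → /ɹo/, /k/ → /ko/, /w/ → /wo/, /ʒ/ → /ʒo/, /t/ → /to/.

ɹobekosewoʒoto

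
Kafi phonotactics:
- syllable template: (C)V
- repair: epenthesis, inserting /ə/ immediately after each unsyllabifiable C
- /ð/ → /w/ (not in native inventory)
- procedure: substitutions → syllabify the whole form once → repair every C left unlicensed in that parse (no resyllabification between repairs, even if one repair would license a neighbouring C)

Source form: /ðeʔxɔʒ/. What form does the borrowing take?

weʔəxɔʒə

Substitution: /ð/ → /w/, giving /weʔxɔʒ/.
Syllabifying with onset maximization leaves /ʔ/, /ʒ/ stranded (no codas are permitted; onsets are limited to one consonant).
Each unlicensed consonant becomes the onset of a new syllable: /ʔ/ → /ʔə/, /ʒ/ → /ʒə/.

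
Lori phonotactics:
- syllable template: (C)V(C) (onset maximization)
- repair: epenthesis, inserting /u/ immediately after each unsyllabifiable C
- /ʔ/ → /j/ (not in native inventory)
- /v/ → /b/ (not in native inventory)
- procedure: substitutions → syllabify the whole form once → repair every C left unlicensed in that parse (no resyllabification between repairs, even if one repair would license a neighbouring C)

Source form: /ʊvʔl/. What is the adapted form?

ʊbjulu

Substitution: /v/ → /b/, /ʔ/ → /j/, giving /ʊbjl/.
Under (C)V(C), the unsyllabifiable consonants are /j/, /l/ (at most one coda consonant is licensed; onsets are limited to one consonant).
Each unlicensed consonant becomes the onset of a new syllable: /j/ → /ju/, /l/ → /lu/.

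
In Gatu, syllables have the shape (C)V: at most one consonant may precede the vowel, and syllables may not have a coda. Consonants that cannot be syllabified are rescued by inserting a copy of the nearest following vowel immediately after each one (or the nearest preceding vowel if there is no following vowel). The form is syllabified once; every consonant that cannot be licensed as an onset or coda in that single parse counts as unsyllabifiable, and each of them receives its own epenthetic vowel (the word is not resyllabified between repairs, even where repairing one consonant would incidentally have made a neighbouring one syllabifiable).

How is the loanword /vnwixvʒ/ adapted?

Under (C)V, the unsyllabifiable consonants are /v/, /n/, /x/, /v/, /ʒ/ (no codas are permitted; onsets are limited to one consonant).
Epenthesis after each stranded consonant: /v/ → /vi/, /n/ → /ni/, /x/ → /xi/, /v/ → /vi/, /ʒ/ → /ʒi/.

viniwixiviʒi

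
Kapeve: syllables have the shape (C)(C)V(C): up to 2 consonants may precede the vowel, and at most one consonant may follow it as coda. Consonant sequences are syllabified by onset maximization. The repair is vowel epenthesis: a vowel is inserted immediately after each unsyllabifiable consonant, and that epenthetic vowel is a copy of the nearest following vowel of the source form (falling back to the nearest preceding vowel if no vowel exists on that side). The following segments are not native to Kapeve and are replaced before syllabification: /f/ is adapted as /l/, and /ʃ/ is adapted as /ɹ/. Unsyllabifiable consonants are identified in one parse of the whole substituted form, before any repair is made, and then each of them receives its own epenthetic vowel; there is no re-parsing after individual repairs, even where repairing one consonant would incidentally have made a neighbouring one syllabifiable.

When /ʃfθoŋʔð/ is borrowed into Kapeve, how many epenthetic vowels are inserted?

3

After substitution the input is /ɹlθoŋʔð/.
The unsyllabifiable consonants are /ɹ/, /ʔ/, /ð/; each receives one epenthetic vowel.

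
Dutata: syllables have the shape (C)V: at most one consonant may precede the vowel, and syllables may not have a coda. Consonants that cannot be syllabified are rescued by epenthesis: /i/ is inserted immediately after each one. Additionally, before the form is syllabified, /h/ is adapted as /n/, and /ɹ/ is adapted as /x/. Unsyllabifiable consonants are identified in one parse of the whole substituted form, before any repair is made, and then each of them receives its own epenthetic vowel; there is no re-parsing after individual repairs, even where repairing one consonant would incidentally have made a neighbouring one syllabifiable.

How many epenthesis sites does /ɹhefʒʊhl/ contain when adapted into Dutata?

After substitution the input is /xnefʒʊnl/.
The unsyllabifiable consonants are /x/, /f/, /n/, /l/; each receives one epenthetic vowel.

4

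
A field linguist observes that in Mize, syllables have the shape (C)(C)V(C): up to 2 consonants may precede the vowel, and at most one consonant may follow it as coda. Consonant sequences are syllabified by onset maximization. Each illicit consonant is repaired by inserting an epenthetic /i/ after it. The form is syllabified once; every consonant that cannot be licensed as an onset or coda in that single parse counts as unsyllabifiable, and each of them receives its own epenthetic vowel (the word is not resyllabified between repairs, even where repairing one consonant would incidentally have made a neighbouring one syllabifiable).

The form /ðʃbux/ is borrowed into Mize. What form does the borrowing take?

The consonants /ð/ cannot be parsed into a legal (C)(C)V(C) syllable (at most one coda consonant is licensed; onsets may contain at most 2 consonants).
Each unlicensed consonant becomes the onset of a new syllable: /ð/ → /ði/.

ðiʃbux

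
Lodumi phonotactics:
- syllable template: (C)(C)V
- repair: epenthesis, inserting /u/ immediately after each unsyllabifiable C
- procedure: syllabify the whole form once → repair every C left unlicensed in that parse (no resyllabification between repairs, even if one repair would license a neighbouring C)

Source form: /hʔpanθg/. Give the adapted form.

huʔpanuθugu

Under (C)(C)V, the unsyllabifiable consonants are /h/, /n/, /θ/, /g/ (no codas are permitted; onsets may contain at most 2 consonants).
Inserting the epenthetic vowel yields /h/ → /hu/, /n/ → /nu/, /θ/ → /θu/, /g/ → /gu/.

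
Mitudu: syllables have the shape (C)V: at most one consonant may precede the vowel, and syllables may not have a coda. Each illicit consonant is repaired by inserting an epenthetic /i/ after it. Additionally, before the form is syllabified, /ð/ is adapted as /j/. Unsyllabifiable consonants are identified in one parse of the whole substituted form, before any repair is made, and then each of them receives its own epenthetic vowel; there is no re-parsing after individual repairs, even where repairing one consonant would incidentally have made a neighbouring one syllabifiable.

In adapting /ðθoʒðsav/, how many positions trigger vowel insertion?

4

After substitution the input is /jθoʒjsav/.
The unsyllabifiable consonants are /j/, /ʒ/, /j/, /v/; each receives one epenthetic vowel.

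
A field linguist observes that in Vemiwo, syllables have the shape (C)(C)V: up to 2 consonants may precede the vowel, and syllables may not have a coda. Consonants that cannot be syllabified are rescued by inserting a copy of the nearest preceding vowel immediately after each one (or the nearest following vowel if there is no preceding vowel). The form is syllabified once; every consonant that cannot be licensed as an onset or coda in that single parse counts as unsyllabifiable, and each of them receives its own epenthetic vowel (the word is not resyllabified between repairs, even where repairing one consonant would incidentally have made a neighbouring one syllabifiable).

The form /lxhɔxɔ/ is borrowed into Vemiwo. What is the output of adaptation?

lɔxhɔxɔ

Under (C)(C)V, the unsyllabifiable consonants are /l/ (no codas are permitted; onsets may contain at most 2 consonants).
Epenthesis after each stranded consonant: /l/ → /lɔ/.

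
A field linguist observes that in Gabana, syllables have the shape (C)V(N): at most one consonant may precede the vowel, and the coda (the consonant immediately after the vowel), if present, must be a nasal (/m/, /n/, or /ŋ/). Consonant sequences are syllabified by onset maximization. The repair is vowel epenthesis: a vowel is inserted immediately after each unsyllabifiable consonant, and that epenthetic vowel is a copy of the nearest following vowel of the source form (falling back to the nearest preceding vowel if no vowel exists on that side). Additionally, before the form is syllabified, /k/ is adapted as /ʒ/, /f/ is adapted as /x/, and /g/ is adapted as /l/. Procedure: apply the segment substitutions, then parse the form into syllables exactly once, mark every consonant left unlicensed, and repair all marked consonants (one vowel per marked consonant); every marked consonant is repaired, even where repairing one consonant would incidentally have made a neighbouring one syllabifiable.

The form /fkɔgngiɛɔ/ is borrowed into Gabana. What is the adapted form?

xɔʒɔliniliɛɔ

Substitution: /f/ → /x/, /k/ → /ʒ/, /g/ → /l/, giving /xʒɔlnliɛɔ/.
The consonants /x/, /l/, /n/ cannot be parsed into a legal (C)V(N) syllable (only a nasal (/m/, /n/, or /ŋ/) is licensed in coda position; onsets are limited to one consonant).
Each unlicensed consonant becomes the onset of a new syllable: /x/ → /xɔ/, /l/ → /li/, /n/ → /ni/.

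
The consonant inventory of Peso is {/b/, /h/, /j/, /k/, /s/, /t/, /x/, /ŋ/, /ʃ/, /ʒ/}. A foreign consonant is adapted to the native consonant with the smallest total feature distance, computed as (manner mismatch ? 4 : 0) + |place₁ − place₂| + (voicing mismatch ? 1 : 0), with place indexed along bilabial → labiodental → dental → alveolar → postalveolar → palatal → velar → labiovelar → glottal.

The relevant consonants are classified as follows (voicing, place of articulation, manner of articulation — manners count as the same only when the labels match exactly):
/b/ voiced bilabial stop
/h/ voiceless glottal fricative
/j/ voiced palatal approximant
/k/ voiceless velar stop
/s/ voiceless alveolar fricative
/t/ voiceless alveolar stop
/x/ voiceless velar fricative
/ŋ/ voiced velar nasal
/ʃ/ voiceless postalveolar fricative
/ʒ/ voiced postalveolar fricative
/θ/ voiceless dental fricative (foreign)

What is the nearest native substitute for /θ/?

s

/s/ is closest: same manner (fricative), place distance 1 (dental→alveolar), same voicing; total 1. Next closest is /ʃ/ at distance 2.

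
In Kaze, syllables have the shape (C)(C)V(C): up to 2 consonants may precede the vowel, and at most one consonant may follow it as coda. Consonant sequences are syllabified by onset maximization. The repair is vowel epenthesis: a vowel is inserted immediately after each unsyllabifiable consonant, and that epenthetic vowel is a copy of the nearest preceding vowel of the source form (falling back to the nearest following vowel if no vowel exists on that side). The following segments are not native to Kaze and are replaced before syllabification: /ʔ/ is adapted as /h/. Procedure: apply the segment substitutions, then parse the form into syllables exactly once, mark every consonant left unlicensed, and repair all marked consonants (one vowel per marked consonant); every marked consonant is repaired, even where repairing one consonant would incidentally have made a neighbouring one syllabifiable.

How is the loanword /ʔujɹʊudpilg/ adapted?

hujɹʊudpilgi

Substitution: /ʔ/ → /h/, giving /hujɹʊudpilg/.
Under (C)(C)V(C), the unsyllabifiable consonants are /g/ (at most one coda consonant is licensed; onsets may contain at most 2 consonants).
Each unlicensed consonant becomes the onset of a new syllable: /g/ → /gi/.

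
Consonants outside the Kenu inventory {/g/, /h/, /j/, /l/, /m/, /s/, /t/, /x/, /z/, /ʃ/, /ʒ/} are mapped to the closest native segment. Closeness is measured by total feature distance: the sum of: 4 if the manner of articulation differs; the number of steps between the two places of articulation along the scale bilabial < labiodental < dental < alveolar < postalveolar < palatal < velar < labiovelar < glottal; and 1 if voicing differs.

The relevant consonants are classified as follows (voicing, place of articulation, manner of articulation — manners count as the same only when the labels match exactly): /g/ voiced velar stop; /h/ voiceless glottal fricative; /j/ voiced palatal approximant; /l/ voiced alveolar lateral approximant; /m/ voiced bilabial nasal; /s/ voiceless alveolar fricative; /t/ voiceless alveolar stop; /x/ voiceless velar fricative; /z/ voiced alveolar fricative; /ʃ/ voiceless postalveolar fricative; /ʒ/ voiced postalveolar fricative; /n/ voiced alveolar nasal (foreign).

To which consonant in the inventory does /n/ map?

/m/ is closest: same manner (nasal), place distance 3 (alveolar→bilabial), same voicing; total 3. Next closest is /l/ at distance 4.

m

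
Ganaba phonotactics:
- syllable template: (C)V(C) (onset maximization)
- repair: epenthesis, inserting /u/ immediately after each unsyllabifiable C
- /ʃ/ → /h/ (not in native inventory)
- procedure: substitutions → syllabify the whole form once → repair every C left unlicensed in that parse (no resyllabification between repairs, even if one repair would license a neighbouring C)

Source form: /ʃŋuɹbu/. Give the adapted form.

huŋuɹbu

Substitution: /ʃ/ → /h/, giving /hŋuɹbu/.
Syllabifying with onset maximization leaves /h/ stranded (at most one coda consonant is licensed; onsets are limited to one consonant).
Each unlicensed consonant becomes the onset of a new syllable: /h/ → /hu/.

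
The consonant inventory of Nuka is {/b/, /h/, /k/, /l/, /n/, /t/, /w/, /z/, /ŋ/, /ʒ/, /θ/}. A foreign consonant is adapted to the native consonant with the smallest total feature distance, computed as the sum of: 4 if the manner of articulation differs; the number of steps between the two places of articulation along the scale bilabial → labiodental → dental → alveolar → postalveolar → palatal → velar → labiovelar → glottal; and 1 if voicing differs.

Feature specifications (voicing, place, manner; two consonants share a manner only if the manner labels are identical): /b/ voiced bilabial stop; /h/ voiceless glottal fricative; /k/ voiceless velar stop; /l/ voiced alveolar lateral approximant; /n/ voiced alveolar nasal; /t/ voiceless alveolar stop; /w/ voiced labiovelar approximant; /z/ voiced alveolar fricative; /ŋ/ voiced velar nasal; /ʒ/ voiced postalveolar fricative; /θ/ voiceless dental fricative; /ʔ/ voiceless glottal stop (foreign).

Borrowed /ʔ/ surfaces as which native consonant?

k

/k/ is closest: same manner (stop), place distance 2 (glottal→velar), same voicing; total 2. Next closest is /h/ at distance 4.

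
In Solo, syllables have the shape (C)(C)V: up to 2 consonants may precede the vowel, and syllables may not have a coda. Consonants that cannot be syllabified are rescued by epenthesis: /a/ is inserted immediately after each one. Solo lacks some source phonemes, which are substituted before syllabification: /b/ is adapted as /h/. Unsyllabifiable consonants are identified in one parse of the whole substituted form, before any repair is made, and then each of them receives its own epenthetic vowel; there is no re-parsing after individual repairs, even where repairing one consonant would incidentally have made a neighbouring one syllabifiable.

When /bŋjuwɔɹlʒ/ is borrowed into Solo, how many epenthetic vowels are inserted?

After substitution the input is /hŋjuwɔɹlʒ/.
The unsyllabifiable consonants are /h/, /ɹ/, /l/, /ʒ/; each receives one epenthetic vowel.

4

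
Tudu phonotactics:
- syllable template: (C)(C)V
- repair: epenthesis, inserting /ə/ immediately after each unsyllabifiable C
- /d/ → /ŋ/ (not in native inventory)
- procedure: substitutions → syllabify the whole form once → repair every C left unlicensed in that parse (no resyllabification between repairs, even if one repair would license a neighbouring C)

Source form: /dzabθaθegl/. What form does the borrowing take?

Substitution: /d/ → /ŋ/, giving /ŋzabθaθegl/.
Syllabifying with onset maximization leaves /g/, /l/ stranded (no codas are permitted; onsets may contain at most 2 consonants).
Inserting the epenthetic vowel yields /g/ → /gə/, /l/ → /lə/.

ŋzabθaθegələ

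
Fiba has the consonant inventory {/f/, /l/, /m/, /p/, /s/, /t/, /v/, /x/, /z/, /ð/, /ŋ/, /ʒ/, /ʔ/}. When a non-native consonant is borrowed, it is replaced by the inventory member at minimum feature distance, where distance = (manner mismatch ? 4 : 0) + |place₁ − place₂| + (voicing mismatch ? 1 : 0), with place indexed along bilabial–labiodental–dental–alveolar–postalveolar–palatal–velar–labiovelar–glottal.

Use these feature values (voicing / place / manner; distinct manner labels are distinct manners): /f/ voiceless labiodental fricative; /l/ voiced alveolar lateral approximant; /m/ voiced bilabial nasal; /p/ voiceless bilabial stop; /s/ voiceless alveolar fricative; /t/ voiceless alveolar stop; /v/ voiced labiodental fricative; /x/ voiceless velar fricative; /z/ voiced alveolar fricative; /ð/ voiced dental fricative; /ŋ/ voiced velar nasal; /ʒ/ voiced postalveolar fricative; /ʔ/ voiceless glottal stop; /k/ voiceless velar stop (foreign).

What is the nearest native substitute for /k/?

/ʔ/ is closest: same manner (stop), place distance 2 (velar→glottal), same voicing; total 2. Next closest is /t/ at distance 3.

ʔ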